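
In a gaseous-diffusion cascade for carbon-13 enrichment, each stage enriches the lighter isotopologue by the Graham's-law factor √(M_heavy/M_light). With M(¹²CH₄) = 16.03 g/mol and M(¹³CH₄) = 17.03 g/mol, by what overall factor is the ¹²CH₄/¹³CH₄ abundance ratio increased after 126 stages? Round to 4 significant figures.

45.26

The single-stage factor is √(M_heavy/M_light), so 126 stages give [√(17.03/16.03)]^126 = (17.03/16.03)^(126/2).
= 1.06238^63 = 45.26.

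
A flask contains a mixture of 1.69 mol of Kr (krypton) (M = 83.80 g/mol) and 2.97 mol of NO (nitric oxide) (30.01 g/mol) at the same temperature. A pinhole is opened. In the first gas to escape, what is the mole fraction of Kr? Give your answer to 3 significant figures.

0.254

Effusion rate of each component ∝ n_i/√M_i (partial pressure × 1/√M).
x_Kr(eff) = (n_Kr/√M_Kr) / (n_Kr/√M_Kr + n_NO/√M_NO)
= (1.69/√83.80) / (1.69/√83.80 + 2.97/√30.01) = 0.1846/(0.1846 + 0.5422) = 0.254.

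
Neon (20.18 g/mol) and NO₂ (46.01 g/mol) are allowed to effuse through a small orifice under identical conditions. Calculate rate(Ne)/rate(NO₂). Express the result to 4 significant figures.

1.510

Since effusion rate ∝ 1/√M, rate_Ne/rate_NO₂ = √(M_NO₂/M_Ne) = √(46.01/20.18) = √2.280 = 1.510.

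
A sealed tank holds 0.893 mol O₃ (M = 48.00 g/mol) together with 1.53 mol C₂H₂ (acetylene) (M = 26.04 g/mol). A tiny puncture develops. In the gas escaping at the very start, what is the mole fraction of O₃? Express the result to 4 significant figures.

Each component's effusion rate ∝ (its partial pressure)·(1/√M) ∝ n_i/√M_i.
So x_O₃ in the escaping gas = (n_O₃/√M_O₃) / Σ(n_i/√M_i)
= (0.893/√48.00) / (0.893/√48.00 + 1.53/√26.04) = 0.1289/(0.1289 + 0.2998) = 0.3006.

0.3006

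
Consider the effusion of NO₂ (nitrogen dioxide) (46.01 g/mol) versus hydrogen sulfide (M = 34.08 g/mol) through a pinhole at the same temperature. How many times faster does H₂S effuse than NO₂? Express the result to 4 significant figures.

1.162

From Graham's law, rate_H₂S/rate_NO₂ = √(M_NO₂/M_H₂S) = √(46.01/34.08) = √1.350 = 1.162.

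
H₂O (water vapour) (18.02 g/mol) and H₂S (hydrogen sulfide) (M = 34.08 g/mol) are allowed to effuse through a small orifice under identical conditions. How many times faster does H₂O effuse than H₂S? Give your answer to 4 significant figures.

1.375

From Graham's law, rate_H₂O/rate_H₂S = √(M_H₂S/M_H₂O) = √(34.08/18.02) = √1.891 = 1.375.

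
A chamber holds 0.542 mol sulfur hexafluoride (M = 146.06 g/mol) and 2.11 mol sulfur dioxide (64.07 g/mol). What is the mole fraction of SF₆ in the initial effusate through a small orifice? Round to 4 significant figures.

0.1454

The effusion rate of species i is ∝ p_i/√M_i ∝ n_i/√M_i.
x_SF₆(eff) = (n_SF₆/√M_SF₆) / (n_SF₆/√M_SF₆ + n_SO₂/√M_SO₂)
= (0.542/√146.06) / (0.542/√146.06 + 2.11/√64.07) = 0.04485/(0.04485 + 0.2636) = 0.1454.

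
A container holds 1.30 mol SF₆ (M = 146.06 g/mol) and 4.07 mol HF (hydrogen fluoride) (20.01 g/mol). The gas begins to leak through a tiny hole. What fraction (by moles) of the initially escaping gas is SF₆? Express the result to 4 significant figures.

0.1057

Rate_i ∝ x_i/√M_i (Graham's law weighted by mole fraction), so the effusate composition follows n_i/√M_i.
Mole fraction of SF₆ in the effusate = (n_SF₆/√M_SF₆) / (n_SF₆/√M_SF₆ + n_HF/√M_HF)
= (1.30/√146.06) / (1.30/√146.06 + 4.07/√20.01) = 0.1076/(0.1076 + 0.9099) = 0.1057.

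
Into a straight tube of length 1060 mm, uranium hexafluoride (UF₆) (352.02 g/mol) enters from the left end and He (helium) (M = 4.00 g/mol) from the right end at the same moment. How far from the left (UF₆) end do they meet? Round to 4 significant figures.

The fronts meet when d_UF₆ + d_He = L with d_UF₆/d_He = √(M_He/M_UF₆) (Graham's law). Here √(M_He/M_UF₆) = √(4.00/352.02) = 0.1066.
With d_UF₆ + d_He = 1060 mm, d_He = 1060/(1 + 0.1066) = 957.9 mm.
d_UF₆ = 1060 − 957.9 = 102.1 mm.

102.1 mm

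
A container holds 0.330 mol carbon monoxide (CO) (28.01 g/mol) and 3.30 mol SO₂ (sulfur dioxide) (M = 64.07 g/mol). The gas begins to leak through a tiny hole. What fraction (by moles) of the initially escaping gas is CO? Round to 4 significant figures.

Effusion rate of each component ∝ n_i/√M_i (partial pressure × 1/√M).
Mole fraction of CO in the effusate = (n_CO/√M_CO) / (n_CO/√M_CO + n_SO₂/√M_SO₂)
= (0.330/√28.01) / (0.330/√28.01 + 3.30/√64.07) = 0.06235/(0.06235 + 0.4123) = 0.1314.

0.1314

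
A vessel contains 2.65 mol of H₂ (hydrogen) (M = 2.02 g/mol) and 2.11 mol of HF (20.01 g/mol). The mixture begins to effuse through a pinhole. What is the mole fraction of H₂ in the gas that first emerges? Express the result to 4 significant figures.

Rate_i ∝ x_i/√M_i (Graham's law weighted by mole fraction), so the effusate composition follows n_i/√M_i.
x_H₂(eff) = (n_H₂/√M_H₂) / (n_H₂/√M_H₂ + n_HF/√M_HF)
= (2.65/√2.02) / (2.65/√2.02 + 2.11/√20.01) = 1.865/(1.865 + 0.4717) = 0.7981.

0.7981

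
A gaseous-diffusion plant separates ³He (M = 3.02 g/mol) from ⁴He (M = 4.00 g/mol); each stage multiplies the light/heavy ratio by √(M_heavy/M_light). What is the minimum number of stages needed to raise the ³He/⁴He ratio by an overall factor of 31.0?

Single-stage factor α = √(4.00/3.02), so ln α = ½ ln(1.32450) = 0.1405.
Need α^N ≥ 31.0 ⇒ N ≥ ln(31.0) / ln α = 3.434 / 0.1405 = 24.44.
Rounding up, N = 25 stages.

25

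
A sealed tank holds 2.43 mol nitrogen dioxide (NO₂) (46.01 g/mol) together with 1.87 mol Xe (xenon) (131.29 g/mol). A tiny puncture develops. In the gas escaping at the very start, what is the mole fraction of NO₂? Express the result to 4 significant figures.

0.6870

Rate_i ∝ x_i/√M_i (Graham's law weighted by mole fraction), so the effusate composition follows n_i/√M_i.
So x_NO₂ in the escaping gas = (n_NO₂/√M_NO₂) / Σ(n_i/√M_i)
= (2.43/√46.01) / (2.43/√46.01 + 1.87/√131.29) = 0.3582/(0.3582 + 0.1632) = 0.6870.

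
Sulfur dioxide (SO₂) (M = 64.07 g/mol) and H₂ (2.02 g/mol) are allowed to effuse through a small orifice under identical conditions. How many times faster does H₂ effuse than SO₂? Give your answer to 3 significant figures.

5.63

Graham's law gives rate_H₂/rate_SO₂ = √(M_SO₂/M_H₂) = √(64.07/2.02) = √31.72 = 5.63.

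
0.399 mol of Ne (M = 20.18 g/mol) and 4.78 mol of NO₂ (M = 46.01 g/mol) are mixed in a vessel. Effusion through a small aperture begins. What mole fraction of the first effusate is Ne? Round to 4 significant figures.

0.1119

Each component's effusion rate ∝ (its partial pressure)·(1/√M) ∝ n_i/√M_i.
x_Ne(eff) = (n_Ne/√M_Ne) / (n_Ne/√M_Ne + n_NO₂/√M_NO₂)
= (0.399/√20.18) / (0.399/√20.18 + 4.78/√46.01) = 0.08882/(0.08882 + 0.7047) = 0.1119.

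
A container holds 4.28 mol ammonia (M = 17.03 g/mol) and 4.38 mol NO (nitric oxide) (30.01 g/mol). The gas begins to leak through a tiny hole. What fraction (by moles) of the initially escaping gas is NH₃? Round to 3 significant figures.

0.565

Rate_i ∝ x_i/√M_i (Graham's law weighted by mole fraction), so the effusate composition follows n_i/√M_i.
x_NH₃(eff) = (n_NH₃/√M_NH₃) / (n_NH₃/√M_NH₃ + n_NO/√M_NO)
= (4.28/√17.03) / (4.28/√17.03 + 4.38/√30.01) = 1.037/(1.037 + 0.7995) = 0.565.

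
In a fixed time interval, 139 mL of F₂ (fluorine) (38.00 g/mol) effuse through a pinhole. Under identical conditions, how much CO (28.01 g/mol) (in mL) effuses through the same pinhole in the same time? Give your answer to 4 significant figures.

Graham's law gives rate_CO/rate_F₂ = √(M_F₂/M_CO) = √(38.00/28.01) = √1.357 = 1.165.
So the volume for CO is 139 × 1.165 = 161.9 mL.

161.9 mL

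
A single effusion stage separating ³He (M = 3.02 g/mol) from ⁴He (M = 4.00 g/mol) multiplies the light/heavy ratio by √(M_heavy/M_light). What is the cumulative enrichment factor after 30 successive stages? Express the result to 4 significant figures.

After 30 stages the ratio has grown by (√(4.00/3.02))^30 = (4.00/3.02)^(30/2).
= 1.32450^15 = 67.73.

67.73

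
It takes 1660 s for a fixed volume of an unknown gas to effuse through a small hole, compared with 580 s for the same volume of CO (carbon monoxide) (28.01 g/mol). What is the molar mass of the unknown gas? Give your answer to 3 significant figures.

229 g/mol

Using Graham's law: t_X/t_CO = √(M_X/M_CO).
1660/580 = 2.862 = √(M_X/28.01)
M_X = 28.01 × 2.862² = 28.01 × 8.191 = 229 g/mol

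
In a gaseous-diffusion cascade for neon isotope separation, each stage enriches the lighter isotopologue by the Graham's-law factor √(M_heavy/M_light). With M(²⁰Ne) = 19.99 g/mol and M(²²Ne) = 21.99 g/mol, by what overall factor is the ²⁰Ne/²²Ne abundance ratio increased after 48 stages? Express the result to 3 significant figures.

9.86

After 48 stages the ratio has grown by (√(21.99/19.99))^48 = (21.99/19.99)^(48/2).
= 1.10005^24 = 9.86.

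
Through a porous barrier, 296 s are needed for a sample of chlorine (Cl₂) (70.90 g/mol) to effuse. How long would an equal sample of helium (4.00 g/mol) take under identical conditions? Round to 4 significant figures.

Using Graham's law: t_He/t_Cl₂ = √(M_He/M_Cl₂) = √(4.00/70.90) = √0.05642 = 0.2375.
So the time for He is 296 × 0.2375 = 70.31 s.

70.31 s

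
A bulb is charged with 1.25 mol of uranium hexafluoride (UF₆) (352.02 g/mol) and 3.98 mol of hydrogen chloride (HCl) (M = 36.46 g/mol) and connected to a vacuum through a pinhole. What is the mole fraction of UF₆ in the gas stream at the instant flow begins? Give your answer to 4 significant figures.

0.09180

Each component's effusion rate ∝ (its partial pressure)·(1/√M) ∝ n_i/√M_i.
So x_UF₆ in the escaping gas = (n_UF₆/√M_UF₆) / Σ(n_i/√M_i)
= (1.25/√352.02) / (1.25/√352.02 + 3.98/√36.46) = 0.06662/(0.06662 + 0.6591) = 0.09180.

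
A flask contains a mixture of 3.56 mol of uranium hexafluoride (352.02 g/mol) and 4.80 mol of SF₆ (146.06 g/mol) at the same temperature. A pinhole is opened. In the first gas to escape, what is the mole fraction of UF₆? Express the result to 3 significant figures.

0.323

Effusion rate of each component ∝ n_i/√M_i (partial pressure × 1/√M).
So x_UF₆ in the escaping gas = (n_UF₆/√M_UF₆) / Σ(n_i/√M_i)
= (3.56/√352.02) / (3.56/√352.02 + 4.80/√146.06) = 0.1897/(0.1897 + 0.3972) = 0.323.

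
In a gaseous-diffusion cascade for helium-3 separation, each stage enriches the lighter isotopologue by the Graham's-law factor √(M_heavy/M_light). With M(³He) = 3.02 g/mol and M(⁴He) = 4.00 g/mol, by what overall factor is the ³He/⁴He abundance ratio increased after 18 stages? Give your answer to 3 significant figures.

The single-stage factor is √(M_heavy/M_light), so 18 stages give [√(4.00/3.02)]^18 = (4.00/3.02)^(18/2).
= 1.32450^9 = 12.5.

12.5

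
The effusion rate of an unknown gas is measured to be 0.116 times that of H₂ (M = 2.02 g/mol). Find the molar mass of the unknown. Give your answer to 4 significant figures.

By Graham's law, rate_X/rate_H₂ = √(M_H₂/M_X).
0.116 = √(2.02/M_X)
M_X = 2.02 / 0.116² = 2.02 / 0.01346 = 150.1 g/mol

150.1 g/mol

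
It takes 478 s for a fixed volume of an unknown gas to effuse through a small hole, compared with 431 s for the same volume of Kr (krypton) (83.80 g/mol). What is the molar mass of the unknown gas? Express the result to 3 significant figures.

Using Graham's law: t_X/t_Kr = √(M_X/M_Kr).
478/431 = 1.109 = √(M_X/83.80)
M_X = 83.80 × 1.109² = 83.80 × 1.230 = 103 g/mol

103 g/mol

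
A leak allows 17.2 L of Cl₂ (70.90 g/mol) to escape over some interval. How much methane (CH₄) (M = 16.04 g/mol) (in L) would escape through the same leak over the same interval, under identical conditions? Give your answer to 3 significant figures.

Since effusion rate ∝ 1/√M, rate_CH₄/rate_Cl₂ = √(M_Cl₂/M_CH₄) = √(70.90/16.04) = √4.420 = 2.102.
So the volume for CH₄ is 17.2 × 2.102 = 36.2 L.

36.2 L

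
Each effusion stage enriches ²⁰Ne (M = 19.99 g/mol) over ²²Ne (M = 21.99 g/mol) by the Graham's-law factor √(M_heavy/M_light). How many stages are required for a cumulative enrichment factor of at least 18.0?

With α = √(21.99/19.99) per stage, ln α = ½ ln(1.10005) = 0.04768.
Need α^N ≥ 18.0 ⇒ N ≥ ln(18.0) / ln α = 2.890 / 0.04768 = 60.62.
Minimum whole number of stages: N = 61.

61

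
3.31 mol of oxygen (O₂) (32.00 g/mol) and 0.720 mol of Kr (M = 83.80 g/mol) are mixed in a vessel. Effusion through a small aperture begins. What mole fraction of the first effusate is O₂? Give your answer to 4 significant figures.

0.8815

Each component's effusion rate ∝ (its partial pressure)·(1/√M) ∝ n_i/√M_i.
Mole fraction of O₂ in the effusate = (n_O₂/√M_O₂) / (n_O₂/√M_O₂ + n_Kr/√M_Kr)
= (3.31/√32.00) / (3.31/√32.00 + 0.720/√83.80) = 0.5851/(0.5851 + 0.07865) = 0.8815.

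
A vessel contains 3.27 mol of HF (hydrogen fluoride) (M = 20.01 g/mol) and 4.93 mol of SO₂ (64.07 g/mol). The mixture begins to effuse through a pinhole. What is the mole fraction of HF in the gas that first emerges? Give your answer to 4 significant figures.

Rate_i ∝ x_i/√M_i (Graham's law weighted by mole fraction), so the effusate composition follows n_i/√M_i.
Mole fraction of HF in the effusate = (n_HF/√M_HF) / (n_HF/√M_HF + n_SO₂/√M_SO₂)
= (3.27/√20.01) / (3.27/√20.01 + 4.93/√64.07) = 0.7310/(0.7310 + 0.6159) = 0.5427.

0.5427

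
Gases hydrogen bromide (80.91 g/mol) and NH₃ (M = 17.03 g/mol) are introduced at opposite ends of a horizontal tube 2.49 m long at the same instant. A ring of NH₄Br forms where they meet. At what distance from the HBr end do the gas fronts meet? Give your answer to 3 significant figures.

In equal time, each gas travels a distance ∝ its rate ∝ 1/√M, so d_HBr/d_NH₃ = √(M_NH₃/M_HBr) = √(17.03/80.91) = 0.4588.
With d_HBr + d_NH₃ = 2.49 m, d_NH₃ = 2.49/(1 + 0.4588) = 1.707 m.
d_HBr = 2.49 − 1.707 = 0.783 m.

0.783 m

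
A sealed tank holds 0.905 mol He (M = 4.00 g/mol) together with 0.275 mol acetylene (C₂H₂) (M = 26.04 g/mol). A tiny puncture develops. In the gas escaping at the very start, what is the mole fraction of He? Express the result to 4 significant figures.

Rate_i ∝ x_i/√M_i (Graham's law weighted by mole fraction), so the effusate composition follows n_i/√M_i.
x_He(eff) = (n_He/√M_He) / (n_He/√M_He + n_C₂H₂/√M_C₂H₂)
= (0.905/√4.00) / (0.905/√4.00 + 0.275/√26.04) = 0.4525/(0.4525 + 0.05389) = 0.8936.

0.8936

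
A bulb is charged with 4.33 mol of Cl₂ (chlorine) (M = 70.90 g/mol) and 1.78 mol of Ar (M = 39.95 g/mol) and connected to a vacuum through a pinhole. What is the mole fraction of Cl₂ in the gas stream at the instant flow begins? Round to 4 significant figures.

Rate_i ∝ x_i/√M_i (Graham's law weighted by mole fraction), so the effusate composition follows n_i/√M_i.
So x_Cl₂ in the escaping gas = (n_Cl₂/√M_Cl₂) / Σ(n_i/√M_i)
= (4.33/√70.90) / (4.33/√70.90 + 1.78/√39.95) = 0.5142/(0.5142 + 0.2816) = 0.6461.

0.6461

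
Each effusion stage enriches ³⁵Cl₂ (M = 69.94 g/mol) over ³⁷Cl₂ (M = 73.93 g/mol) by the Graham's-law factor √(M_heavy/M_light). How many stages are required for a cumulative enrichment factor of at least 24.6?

Single-stage factor α = √(73.93/69.94), so ln α = ½ ln(1.05705) = 0.02774.
Need α^N ≥ 24.6 ⇒ N ≥ ln(24.6) / ln α = 3.203 / 0.02774 = 115.45.
Minimum whole number of stages: N = 116.

116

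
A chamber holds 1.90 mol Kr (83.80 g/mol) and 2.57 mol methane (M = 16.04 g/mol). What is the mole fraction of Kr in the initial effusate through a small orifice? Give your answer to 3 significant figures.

The effusion rate of species i is ∝ p_i/√M_i ∝ n_i/√M_i.
x_Kr(eff) = (n_Kr/√M_Kr) / (n_Kr/√M_Kr + n_CH₄/√M_CH₄)
= (1.90/√83.80) / (1.90/√83.80 + 2.57/√16.04) = 0.2076/(0.2076 + 0.6417) = 0.244.

0.244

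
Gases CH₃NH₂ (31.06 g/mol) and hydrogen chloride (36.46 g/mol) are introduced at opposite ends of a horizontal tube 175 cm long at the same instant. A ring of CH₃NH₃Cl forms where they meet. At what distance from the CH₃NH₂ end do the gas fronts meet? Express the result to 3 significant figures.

Graham's law gives d_CH₃NH₂/d_HCl = rate_CH₃NH₂/rate_HCl = √(M_HCl/M_CH₃NH₂) = √(36.46/31.06) = 1.083.
With d_CH₃NH₂ + d_HCl = 175 cm, d_HCl = 175/(1 + 1.083) = 84.00 cm.
d_CH₃NH₂ = 175 − 84.00 = 91.0 cm.

91.0 cm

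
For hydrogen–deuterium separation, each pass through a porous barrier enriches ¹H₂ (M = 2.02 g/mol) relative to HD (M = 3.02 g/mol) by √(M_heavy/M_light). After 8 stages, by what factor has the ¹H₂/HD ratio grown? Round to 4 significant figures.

4.996

Each stage multiplies the ratio by α = √(3.02/2.02), so after 8 stages the overall factor is α^8 = (3.02/2.02)^(8/2).
= 1.49505^4 = 4.996.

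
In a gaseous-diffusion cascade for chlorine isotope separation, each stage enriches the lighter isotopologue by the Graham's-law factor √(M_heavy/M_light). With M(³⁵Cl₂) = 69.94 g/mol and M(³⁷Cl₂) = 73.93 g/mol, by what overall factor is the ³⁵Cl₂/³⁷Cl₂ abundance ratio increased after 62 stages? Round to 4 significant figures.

5.584

Overall factor = α^62 with α = √(73.93/69.94), i.e. (73.93/69.94)^(62/2).
= 1.05705^31 = 5.584.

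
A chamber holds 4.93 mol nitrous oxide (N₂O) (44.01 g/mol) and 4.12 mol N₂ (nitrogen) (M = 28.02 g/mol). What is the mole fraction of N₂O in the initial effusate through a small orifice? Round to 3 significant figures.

Rate_i ∝ x_i/√M_i (Graham's law weighted by mole fraction), so the effusate composition follows n_i/√M_i.
So x_N₂O in the escaping gas = (n_N₂O/√M_N₂O) / Σ(n_i/√M_i)
= (4.93/√44.01) / (4.93/√44.01 + 4.12/√28.02) = 0.7431/(0.7431 + 0.7783) = 0.488.

0.488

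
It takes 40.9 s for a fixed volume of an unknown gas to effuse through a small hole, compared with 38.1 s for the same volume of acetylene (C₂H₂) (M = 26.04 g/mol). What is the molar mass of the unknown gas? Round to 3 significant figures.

Using Graham's law: t_X/t_C₂H₂ = √(M_X/M_C₂H₂).
40.9/38.1 = 1.073 = √(M_X/26.04)
M_X = 26.04 × 1.073² = 26.04 × 1.152 = 30.0 g/mol

30.0 g/mol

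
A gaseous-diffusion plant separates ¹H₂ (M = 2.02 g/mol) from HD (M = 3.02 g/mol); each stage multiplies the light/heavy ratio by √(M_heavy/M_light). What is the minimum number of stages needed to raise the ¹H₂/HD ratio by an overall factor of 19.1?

Single-stage factor α = √(3.02/2.02), so ln α = ½ ln(1.49505) = 0.2011.
Need α^N ≥ 19.1 ⇒ N ≥ ln(19.1) / ln α = 2.950 / 0.2011 = 14.67.
Minimum whole number of stages: N = 15.

15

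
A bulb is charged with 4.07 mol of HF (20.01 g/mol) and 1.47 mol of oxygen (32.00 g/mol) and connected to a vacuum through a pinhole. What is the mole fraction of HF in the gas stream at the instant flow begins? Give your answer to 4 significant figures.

0.7778

The effusion rate of species i is ∝ p_i/√M_i ∝ n_i/√M_i.
Mole fraction of HF in the effusate = (n_HF/√M_HF) / (n_HF/√M_HF + n_O₂/√M_O₂)
= (4.07/√20.01) / (4.07/√20.01 + 1.47/√32.00) = 0.9099/(0.9099 + 0.2599) = 0.7778.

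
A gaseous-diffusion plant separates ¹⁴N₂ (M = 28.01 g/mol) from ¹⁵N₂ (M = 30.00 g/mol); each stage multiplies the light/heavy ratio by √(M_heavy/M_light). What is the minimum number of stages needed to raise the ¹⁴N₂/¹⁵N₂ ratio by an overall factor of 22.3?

91

With α = √(30.00/28.01) per stage, ln α = ½ ln(1.07105) = 0.03432.
Need α^N ≥ 22.3 ⇒ N ≥ ln(22.3) / ln α = 3.105 / 0.03432 = 90.47.
Rounding up, N = 91 stages.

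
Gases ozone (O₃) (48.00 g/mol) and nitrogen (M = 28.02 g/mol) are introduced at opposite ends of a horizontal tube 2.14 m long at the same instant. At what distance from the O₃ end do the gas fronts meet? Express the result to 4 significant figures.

0.9269 m

The fronts meet when d_O₃ + d_N₂ = L with d_O₃/d_N₂ = √(M_N₂/M_O₃) (Graham's law). Here √(M_N₂/M_O₃) = √(28.02/48.00) = 0.7640.
With d_O₃ + d_N₂ = 2.14 m, d_N₂ = 2.14/(1 + 0.7640) = 1.213 m.
d_O₃ = 2.14 − 1.213 = 0.9269 m.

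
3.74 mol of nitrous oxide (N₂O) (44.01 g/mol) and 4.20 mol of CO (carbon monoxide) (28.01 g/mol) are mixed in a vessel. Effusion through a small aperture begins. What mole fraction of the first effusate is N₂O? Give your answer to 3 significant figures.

0.415

Rate_i ∝ x_i/√M_i (Graham's law weighted by mole fraction), so the effusate composition follows n_i/√M_i.
x_N₂O(eff) = (n_N₂O/√M_N₂O) / (n_N₂O/√M_N₂O + n_CO/√M_CO)
= (3.74/√44.01) / (3.74/√44.01 + 4.20/√28.01) = 0.5638/(0.5638 + 0.7936) = 0.415.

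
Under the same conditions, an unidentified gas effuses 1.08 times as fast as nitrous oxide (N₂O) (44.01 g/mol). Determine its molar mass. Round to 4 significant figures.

37.73 g/mol

Graham's law gives rate_X/rate_N₂O = √(M_N₂O/M_X).
1.08 = √(44.01/M_X)
M_X = 44.01 / 1.08² = 44.01 / 1.166 = 37.73 g/mol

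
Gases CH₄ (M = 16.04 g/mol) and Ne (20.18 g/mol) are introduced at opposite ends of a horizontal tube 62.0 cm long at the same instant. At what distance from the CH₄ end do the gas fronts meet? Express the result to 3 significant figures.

Distances travelled in equal time are proportional to diffusion rates, so d_CH₄/d_Ne = √(M_Ne/M_CH₄) = √(20.18/16.04) = 1.122.
With d_CH₄ + d_Ne = 62.0 cm, d_Ne = 62.0/(1 + 1.122) = 29.22 cm.
d_CH₄ = 62.0 − 29.22 = 32.8 cm.

32.8 cm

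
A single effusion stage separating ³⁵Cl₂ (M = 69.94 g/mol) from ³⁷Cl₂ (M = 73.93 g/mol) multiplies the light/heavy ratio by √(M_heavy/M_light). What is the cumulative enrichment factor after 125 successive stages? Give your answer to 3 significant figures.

Each stage multiplies the ratio by α = √(73.93/69.94), so after 125 stages the overall factor is α^125 = (73.93/69.94)^(125/2).
= 1.05705^(125/2) = 32.1.

32.1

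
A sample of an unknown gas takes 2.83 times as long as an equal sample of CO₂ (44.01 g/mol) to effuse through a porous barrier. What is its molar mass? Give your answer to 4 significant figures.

Using Graham's law: t_X/t_CO₂ = √(M_X/M_CO₂).
2.83 = √(M_X/44.01)
M_X = 44.01 × 2.83² = 44.01 × 8.009 = 352.5 g/mol

352.5 g/mol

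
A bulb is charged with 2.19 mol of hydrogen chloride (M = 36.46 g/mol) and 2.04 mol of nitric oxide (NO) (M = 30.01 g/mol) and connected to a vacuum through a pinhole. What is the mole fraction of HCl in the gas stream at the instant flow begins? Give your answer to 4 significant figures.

0.4934

Each component's effusion rate ∝ (its partial pressure)·(1/√M) ∝ n_i/√M_i.
x_HCl(eff) = (n_HCl/√M_HCl) / (n_HCl/√M_HCl + n_NO/√M_NO)
= (2.19/√36.46) / (2.19/√36.46 + 2.04/√30.01) = 0.3627/(0.3627 + 0.3724) = 0.4934.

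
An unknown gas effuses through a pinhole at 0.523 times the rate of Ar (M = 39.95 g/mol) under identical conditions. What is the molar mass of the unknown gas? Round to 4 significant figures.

From Graham's law, rate_X/rate_Ar = √(M_Ar/M_X).
0.523 = √(39.95/M_X)
M_X = 39.95 / 0.523² = 39.95 / 0.2735 = 146.1 g/mol

146.1 g/mol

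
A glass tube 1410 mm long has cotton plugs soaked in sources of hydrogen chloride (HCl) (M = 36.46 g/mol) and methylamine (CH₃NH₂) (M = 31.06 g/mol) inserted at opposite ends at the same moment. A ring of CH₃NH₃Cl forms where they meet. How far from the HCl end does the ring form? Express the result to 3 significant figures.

677 mm

In equal time, each gas travels a distance ∝ its rate ∝ 1/√M, so d_HCl/d_CH₃NH₂ = √(M_CH₃NH₂/M_HCl) = √(31.06/36.46) = 0.9230.
With d_HCl + d_CH₃NH₂ = 1410 mm, d_CH₃NH₂ = 1410/(1 + 0.9230) = 733.2 mm.
d_HCl = 1410 − 733.2 = 677 mm.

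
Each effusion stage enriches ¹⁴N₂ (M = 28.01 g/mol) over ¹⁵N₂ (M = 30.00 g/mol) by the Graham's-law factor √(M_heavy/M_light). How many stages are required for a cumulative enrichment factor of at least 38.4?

Single-stage factor α = √(30.00/28.01), so ln α = ½ ln(1.07105) = 0.03432.
Need α^N ≥ 38.4 ⇒ N ≥ ln(38.4) / ln α = 3.648 / 0.03432 = 106.30.
Minimum whole number of stages: N = 107.

107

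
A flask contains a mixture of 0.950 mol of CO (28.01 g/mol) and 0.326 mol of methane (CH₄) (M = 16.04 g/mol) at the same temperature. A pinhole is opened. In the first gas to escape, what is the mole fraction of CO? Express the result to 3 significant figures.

Effusion rate of each component ∝ n_i/√M_i (partial pressure × 1/√M).
So x_CO in the escaping gas = (n_CO/√M_CO) / Σ(n_i/√M_i)
= (0.950/√28.01) / (0.950/√28.01 + 0.326/√16.04) = 0.1795/(0.1795 + 0.08140) = 0.688.

0.688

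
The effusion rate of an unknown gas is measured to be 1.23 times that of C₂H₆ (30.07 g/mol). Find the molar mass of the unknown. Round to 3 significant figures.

Using Graham's law: rate_X/rate_C₂H₆ = √(M_C₂H₆/M_X).
1.23 = √(30.07/M_X)
M_X = 30.07 / 1.23² = 30.07 / 1.513 = 19.9 g/mol

19.9 g/mol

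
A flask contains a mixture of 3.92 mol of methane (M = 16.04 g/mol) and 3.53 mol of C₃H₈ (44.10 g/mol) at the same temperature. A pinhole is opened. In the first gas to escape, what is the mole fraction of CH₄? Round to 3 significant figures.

Effusion rate of each component ∝ n_i/√M_i (partial pressure × 1/√M).
So x_CH₄ in the escaping gas = (n_CH₄/√M_CH₄) / Σ(n_i/√M_i)
= (3.92/√16.04) / (3.92/√16.04 + 3.53/√44.10) = 0.9788/(0.9788 + 0.5316) = 0.648.

0.648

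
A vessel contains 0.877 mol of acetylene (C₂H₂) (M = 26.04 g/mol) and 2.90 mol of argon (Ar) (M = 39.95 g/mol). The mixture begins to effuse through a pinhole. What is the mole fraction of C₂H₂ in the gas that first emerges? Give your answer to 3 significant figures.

0.273

Each component's effusion rate ∝ (its partial pressure)·(1/√M) ∝ n_i/√M_i.
Mole fraction of C₂H₂ in the effusate = (n_C₂H₂/√M_C₂H₂) / (n_C₂H₂/√M_C₂H₂ + n_Ar/√M_Ar)
= (0.877/√26.04) / (0.877/√26.04 + 2.90/√39.95) = 0.1719/(0.1719 + 0.4588) = 0.273.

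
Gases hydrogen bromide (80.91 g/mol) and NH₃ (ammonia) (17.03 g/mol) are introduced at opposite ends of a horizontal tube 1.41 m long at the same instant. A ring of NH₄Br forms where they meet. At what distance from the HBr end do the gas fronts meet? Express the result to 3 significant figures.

Distances travelled in equal time are proportional to diffusion rates, so d_HBr/d_NH₃ = √(M_NH₃/M_HBr) = √(17.03/80.91) = 0.4588.
With d_HBr + d_NH₃ = 1.41 m, d_NH₃ = 1.41/(1 + 0.4588) = 0.9666 m.
d_HBr = 1.41 − 0.9666 = 0.443 m.

0.443 m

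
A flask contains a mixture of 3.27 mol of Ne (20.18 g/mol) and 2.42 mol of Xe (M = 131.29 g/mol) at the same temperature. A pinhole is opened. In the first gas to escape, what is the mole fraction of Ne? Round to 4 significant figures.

The effusion rate of species i is ∝ p_i/√M_i ∝ n_i/√M_i.
Mole fraction of Ne in the effusate = (n_Ne/√M_Ne) / (n_Ne/√M_Ne + n_Xe/√M_Xe)
= (3.27/√20.18) / (3.27/√20.18 + 2.42/√131.29) = 0.7279/(0.7279 + 0.2112) = 0.7751.

0.7751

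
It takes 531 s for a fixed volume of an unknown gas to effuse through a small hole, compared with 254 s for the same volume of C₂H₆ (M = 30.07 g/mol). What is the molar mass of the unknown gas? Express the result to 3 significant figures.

By Graham's law, t_X/t_C₂H₆ = √(M_X/M_C₂H₆).
531/254 = 2.091 = √(M_X/30.07)
M_X = 30.07 × 2.091² = 30.07 × 4.370 = 131 g/mol

131 g/mol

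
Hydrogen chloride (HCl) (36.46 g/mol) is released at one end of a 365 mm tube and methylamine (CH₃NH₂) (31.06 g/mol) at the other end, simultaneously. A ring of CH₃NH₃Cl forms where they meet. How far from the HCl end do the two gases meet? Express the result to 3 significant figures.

175 mm

In equal time, each gas travels a distance ∝ its rate ∝ 1/√M, so d_HCl/d_CH₃NH₂ = √(M_CH₃NH₂/M_HCl) = √(31.06/36.46) = 0.9230.
With d_HCl + d_CH₃NH₂ = 365 mm, d_CH₃NH₂ = 365/(1 + 0.9230) = 189.8 mm.
d_HCl = 365 − 189.8 = 175 mm.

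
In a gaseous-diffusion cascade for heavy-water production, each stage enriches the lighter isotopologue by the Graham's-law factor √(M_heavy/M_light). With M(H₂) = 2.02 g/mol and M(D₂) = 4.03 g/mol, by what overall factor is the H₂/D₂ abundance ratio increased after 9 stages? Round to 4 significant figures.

22.38

The single-stage factor is √(M_heavy/M_light), so 9 stages give [√(4.03/2.02)]^9 = (4.03/2.02)^(9/2).
= 1.99505^(9/2) = 22.38.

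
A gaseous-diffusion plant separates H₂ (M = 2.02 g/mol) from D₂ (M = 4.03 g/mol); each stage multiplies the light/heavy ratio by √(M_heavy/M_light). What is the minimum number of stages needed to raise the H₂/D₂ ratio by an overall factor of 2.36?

With α = √(4.03/2.02) per stage, ln α = ½ ln(1.99505) = 0.3453.
Need α^N ≥ 2.36 ⇒ N ≥ ln(2.36) / ln α = 0.8587 / 0.3453 = 2.49.
Minimum whole number of stages: N = 3.

3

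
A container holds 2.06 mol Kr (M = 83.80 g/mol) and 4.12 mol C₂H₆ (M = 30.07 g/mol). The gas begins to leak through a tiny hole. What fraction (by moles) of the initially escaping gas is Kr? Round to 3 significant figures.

0.230

The effusion rate of species i is ∝ p_i/√M_i ∝ n_i/√M_i.
So x_Kr in the escaping gas = (n_Kr/√M_Kr) / Σ(n_i/√M_i)
= (2.06/√83.80) / (2.06/√83.80 + 4.12/√30.07) = 0.2250/(0.2250 + 0.7513) = 0.230.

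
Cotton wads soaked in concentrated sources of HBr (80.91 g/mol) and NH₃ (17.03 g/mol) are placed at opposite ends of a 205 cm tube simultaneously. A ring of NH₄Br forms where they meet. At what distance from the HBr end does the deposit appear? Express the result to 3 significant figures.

64.5 cm

Distances travelled in equal time are proportional to diffusion rates, so d_HBr/d_NH₃ = √(M_NH₃/M_HBr) = √(17.03/80.91) = 0.4588.
With d_HBr + d_NH₃ = 205 cm, d_NH₃ = 205/(1 + 0.4588) = 140.5 cm.
d_HBr = 205 − 140.5 = 64.5 cm.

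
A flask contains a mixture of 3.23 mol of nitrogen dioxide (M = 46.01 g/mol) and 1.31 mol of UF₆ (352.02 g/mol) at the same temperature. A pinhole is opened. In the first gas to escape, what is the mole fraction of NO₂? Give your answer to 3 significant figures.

0.872

The effusion rate of species i is ∝ p_i/√M_i ∝ n_i/√M_i.
So x_NO₂ in the escaping gas = (n_NO₂/√M_NO₂) / Σ(n_i/√M_i)
= (3.23/√46.01) / (3.23/√46.01 + 1.31/√352.02) = 0.4762/(0.4762 + 0.06982) = 0.872.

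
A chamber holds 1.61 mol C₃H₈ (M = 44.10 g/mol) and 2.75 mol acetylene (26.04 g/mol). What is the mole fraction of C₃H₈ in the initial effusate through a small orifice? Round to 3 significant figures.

The effusion rate of species i is ∝ p_i/√M_i ∝ n_i/√M_i.
So x_C₃H₈ in the escaping gas = (n_C₃H₈/√M_C₃H₈) / Σ(n_i/√M_i)
= (1.61/√44.10) / (1.61/√44.10 + 2.75/√26.04) = 0.2424/(0.2424 + 0.5389) = 0.310.

0.310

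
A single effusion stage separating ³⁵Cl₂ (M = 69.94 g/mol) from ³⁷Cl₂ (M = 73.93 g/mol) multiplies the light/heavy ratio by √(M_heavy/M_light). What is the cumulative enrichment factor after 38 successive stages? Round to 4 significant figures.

The single-stage factor is √(M_heavy/M_light), so 38 stages give [√(73.93/69.94)]^38 = (73.93/69.94)^(38/2).
= 1.05705^19 = 2.870.

2.870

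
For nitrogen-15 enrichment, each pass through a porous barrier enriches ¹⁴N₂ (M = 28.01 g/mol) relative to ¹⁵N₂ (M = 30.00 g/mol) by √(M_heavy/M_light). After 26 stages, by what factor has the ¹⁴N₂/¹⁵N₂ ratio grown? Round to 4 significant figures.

2.441

Overall factor = α^26 with α = √(30.00/28.01), i.e. (30.00/28.01)^(26/2).
= 1.07105^13 = 2.441.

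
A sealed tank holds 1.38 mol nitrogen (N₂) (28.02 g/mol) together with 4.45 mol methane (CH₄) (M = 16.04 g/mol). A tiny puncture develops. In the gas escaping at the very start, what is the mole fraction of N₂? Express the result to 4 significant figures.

Effusion rate of each component ∝ n_i/√M_i (partial pressure × 1/√M).
x_N₂(eff) = (n_N₂/√M_N₂) / (n_N₂/√M_N₂ + n_CH₄/√M_CH₄)
= (1.38/√28.02) / (1.38/√28.02 + 4.45/√16.04) = 0.2607/(0.2607 + 1.111) = 0.1900.

0.1900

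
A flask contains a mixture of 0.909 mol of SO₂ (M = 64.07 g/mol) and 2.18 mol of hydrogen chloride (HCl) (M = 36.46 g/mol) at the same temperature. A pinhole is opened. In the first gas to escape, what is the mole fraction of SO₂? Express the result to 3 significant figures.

0.239

Each component's effusion rate ∝ (its partial pressure)·(1/√M) ∝ n_i/√M_i.
So x_SO₂ in the escaping gas = (n_SO₂/√M_SO₂) / Σ(n_i/√M_i)
= (0.909/√64.07) / (0.909/√64.07 + 2.18/√36.46) = 0.1136/(0.1136 + 0.3610) = 0.239.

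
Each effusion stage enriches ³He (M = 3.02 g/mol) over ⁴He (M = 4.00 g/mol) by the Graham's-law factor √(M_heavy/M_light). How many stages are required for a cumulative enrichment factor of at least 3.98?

10

With α = √(4.00/3.02) per stage, ln α = ½ ln(1.32450) = 0.1405.
Need α^N ≥ 3.98 ⇒ N ≥ ln(3.98) / ln α = 1.381 / 0.1405 = 9.83.
Rounding up, N = 10 stages.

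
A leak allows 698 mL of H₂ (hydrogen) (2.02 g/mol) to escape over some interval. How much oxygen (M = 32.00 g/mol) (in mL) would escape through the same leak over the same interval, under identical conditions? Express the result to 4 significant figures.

175.4 mL

Graham's law gives rate_O₂/rate_H₂ = √(M_H₂/M_O₂) = √(2.02/32.00) = √0.06313 = 0.2512.
So the volume for O₂ is 698 × 0.2512 = 175.4 mL.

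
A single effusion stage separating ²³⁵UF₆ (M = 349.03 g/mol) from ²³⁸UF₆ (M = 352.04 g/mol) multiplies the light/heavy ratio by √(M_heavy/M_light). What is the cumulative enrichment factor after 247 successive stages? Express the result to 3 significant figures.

2.89

The single-stage factor is √(M_heavy/M_light), so 247 stages give [√(352.04/349.03)]^247 = (352.04/349.03)^(247/2).
= 1.00862^(247/2) = 2.89.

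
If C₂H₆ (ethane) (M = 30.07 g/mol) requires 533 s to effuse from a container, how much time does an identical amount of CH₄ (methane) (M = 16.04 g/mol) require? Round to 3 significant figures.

Using Graham's law: t_CH₄/t_C₂H₆ = √(M_CH₄/M_C₂H₆) = √(16.04/30.07) = √0.5334 = 0.7304.
So the time for CH₄ is 533 × 0.7304 = 389 s.

389 s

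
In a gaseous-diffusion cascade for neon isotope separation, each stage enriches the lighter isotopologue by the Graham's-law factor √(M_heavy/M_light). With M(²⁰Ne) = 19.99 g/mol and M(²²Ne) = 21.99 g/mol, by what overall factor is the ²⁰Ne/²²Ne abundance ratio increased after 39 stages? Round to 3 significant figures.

After 39 stages the ratio has grown by (√(21.99/19.99))^39 = (21.99/19.99)^(39/2).
= 1.10005^(39/2) = 6.42.

6.42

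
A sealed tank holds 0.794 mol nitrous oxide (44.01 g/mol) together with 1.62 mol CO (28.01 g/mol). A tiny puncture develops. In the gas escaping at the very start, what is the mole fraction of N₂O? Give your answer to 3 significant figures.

0.281

The effusion rate of species i is ∝ p_i/√M_i ∝ n_i/√M_i.
Mole fraction of N₂O in the effusate = (n_N₂O/√M_N₂O) / (n_N₂O/√M_N₂O + n_CO/√M_CO)
= (0.794/√44.01) / (0.794/√44.01 + 1.62/√28.01) = 0.1197/(0.1197 + 0.3061) = 0.281.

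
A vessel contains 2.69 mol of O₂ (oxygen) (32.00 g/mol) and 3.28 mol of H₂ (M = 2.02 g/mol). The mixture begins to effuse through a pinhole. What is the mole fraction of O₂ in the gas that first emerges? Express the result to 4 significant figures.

The effusion rate of species i is ∝ p_i/√M_i ∝ n_i/√M_i.
Mole fraction of O₂ in the effusate = (n_O₂/√M_O₂) / (n_O₂/√M_O₂ + n_H₂/√M_H₂)
= (2.69/√32.00) / (2.69/√32.00 + 3.28/√2.02) = 0.4755/(0.4755 + 2.308) = 0.1708.

0.1708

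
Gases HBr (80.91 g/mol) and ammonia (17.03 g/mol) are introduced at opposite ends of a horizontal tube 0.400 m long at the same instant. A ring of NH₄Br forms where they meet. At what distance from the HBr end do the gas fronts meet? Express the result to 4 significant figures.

0.1258 m

In equal time, each gas travels a distance ∝ its rate ∝ 1/√M, so d_HBr/d_NH₃ = √(M_NH₃/M_HBr) = √(17.03/80.91) = 0.4588.
With d_HBr + d_NH₃ = 0.400 m, d_NH₃ = 0.400/(1 + 0.4588) = 0.2742 m.
d_HBr = 0.400 − 0.2742 = 0.1258 m.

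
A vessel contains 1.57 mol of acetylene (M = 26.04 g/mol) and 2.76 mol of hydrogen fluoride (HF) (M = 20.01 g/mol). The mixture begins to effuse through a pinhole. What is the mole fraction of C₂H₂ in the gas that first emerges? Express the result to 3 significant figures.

0.333

Each component's effusion rate ∝ (its partial pressure)·(1/√M) ∝ n_i/√M_i.
So x_C₂H₂ in the escaping gas = (n_C₂H₂/√M_C₂H₂) / Σ(n_i/√M_i)
= (1.57/√26.04) / (1.57/√26.04 + 2.76/√20.01) = 0.3077/(0.3077 + 0.6170) = 0.333.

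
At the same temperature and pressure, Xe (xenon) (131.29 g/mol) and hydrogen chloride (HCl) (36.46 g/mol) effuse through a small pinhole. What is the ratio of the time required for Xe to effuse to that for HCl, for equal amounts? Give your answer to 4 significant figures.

1.898

Using Graham's law: t_Xe/t_HCl = √(M_Xe/M_HCl) = √(131.29/36.46) = √3.601 = 1.898.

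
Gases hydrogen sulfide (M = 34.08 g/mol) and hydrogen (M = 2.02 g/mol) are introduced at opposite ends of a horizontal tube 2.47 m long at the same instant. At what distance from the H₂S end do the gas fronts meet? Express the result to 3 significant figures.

In equal time, each gas travels a distance ∝ its rate ∝ 1/√M, so d_H₂S/d_H₂ = √(M_H₂/M_H₂S) = √(2.02/34.08) = 0.2435.
With d_H₂S + d_H₂ = 2.47 m, d_H₂ = 2.47/(1 + 0.2435) = 1.986 m.
d_H₂S = 2.47 − 1.986 = 0.484 m.

0.484 m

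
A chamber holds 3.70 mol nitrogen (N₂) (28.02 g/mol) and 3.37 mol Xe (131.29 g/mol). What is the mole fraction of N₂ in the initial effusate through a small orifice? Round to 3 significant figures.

Each component's effusion rate ∝ (its partial pressure)·(1/√M) ∝ n_i/√M_i.
Mole fraction of N₂ in the effusate = (n_N₂/√M_N₂) / (n_N₂/√M_N₂ + n_Xe/√M_Xe)
= (3.70/√28.02) / (3.70/√28.02 + 3.37/√131.29) = 0.6990/(0.6990 + 0.2941) = 0.704.

0.704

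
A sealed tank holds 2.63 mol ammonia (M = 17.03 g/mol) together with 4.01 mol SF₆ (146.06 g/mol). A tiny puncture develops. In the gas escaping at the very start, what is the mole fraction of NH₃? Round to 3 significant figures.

Each component's effusion rate ∝ (its partial pressure)·(1/√M) ∝ n_i/√M_i.
Mole fraction of NH₃ in the effusate = (n_NH₃/√M_NH₃) / (n_NH₃/√M_NH₃ + n_SF₆/√M_SF₆)
= (2.63/√17.03) / (2.63/√17.03 + 4.01/√146.06) = 0.6373/(0.6373 + 0.3318) = 0.658.

0.658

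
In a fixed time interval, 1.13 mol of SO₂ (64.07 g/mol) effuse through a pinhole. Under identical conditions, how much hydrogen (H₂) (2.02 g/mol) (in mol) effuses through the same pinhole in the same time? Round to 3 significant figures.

6.36 mol

By Graham's law, rate_H₂/rate_SO₂ = √(M_SO₂/M_H₂) = √(64.07/2.02) = √31.72 = 5.632.
So the amount for H₂ is 1.13 × 5.632 = 6.36 mol.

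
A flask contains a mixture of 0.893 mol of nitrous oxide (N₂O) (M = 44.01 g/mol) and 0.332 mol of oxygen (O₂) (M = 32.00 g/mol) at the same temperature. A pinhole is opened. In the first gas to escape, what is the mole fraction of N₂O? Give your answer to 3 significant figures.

0.696

Rate_i ∝ x_i/√M_i (Graham's law weighted by mole fraction), so the effusate composition follows n_i/√M_i.
Mole fraction of N₂O in the effusate = (n_N₂O/√M_N₂O) / (n_N₂O/√M_N₂O + n_O₂/√M_O₂)
= (0.893/√44.01) / (0.893/√44.01 + 0.332/√32.00) = 0.1346/(0.1346 + 0.05869) = 0.696.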